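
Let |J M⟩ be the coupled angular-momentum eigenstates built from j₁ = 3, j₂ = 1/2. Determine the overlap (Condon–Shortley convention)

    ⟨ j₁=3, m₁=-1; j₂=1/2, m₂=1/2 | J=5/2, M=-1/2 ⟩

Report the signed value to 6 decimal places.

√[6·1!5!0!/7! · 2!4!1!0!2!3!] = √(576/7)
  +(−1)^1/∏(1,0,3,0,2,0)! = -1/12  (running -1/12)
⟨..|..⟩ = √(576/7)·(-1/12) = -0.755929

−√(4/7) ≈ -0.755929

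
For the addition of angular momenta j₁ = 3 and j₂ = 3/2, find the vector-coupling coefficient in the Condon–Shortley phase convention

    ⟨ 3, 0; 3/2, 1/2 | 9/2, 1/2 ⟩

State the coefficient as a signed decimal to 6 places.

triangle: 0!×6!×3!/10! = 4320/3628800
(j±m)!: 3!×3!×2!×1!×5!×4! = 207360
prefactor² = (2J+1)×Δ×N² = 17280/7
  k=0: +1/(0!×0!×3!×2!×3!×1!) = 1/72
Σ = 1/72  ⇒  CG² = 17280/7×1/72² = 10/21
CG = +√(10/21) = +0.690066

+0.690066  (= +√(10/21))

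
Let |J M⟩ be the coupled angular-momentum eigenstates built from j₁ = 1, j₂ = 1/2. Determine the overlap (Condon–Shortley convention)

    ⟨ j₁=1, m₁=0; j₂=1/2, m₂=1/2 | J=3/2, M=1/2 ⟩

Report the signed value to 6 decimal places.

j₁+j₂−J=0  J+j₁−j₂=2  J−j₁+j₂=1  j₁+j₂+J+1=4
(j₁±m₁, j₂±m₂, J±M) = (1,1,1,0,2,1)
P² = 2/3
sum k=0..0:
  [0] +1/1 = 1
S = 1
C² = P²·S² = 2/3 ; C = +0.816497

+0.816497  (= +√(2/3))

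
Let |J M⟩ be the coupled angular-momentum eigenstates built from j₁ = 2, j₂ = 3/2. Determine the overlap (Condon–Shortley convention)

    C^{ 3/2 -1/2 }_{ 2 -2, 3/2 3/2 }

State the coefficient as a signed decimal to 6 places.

+0.632456  (= +√(2/5))

j₁+j₂−J=2  J+j₁−j₂=2  J−j₁+j₂=1  j₁+j₂+J+1=6
(j₁±m₁, j₂±m₂, J±M) = (0,4,3,0,1,2)
P² = 32/5
sum k=2..2:
  [2] +1/4 = 1/4
S = 1/4
C² = P²·S² = 2/5 ; C = +0.632456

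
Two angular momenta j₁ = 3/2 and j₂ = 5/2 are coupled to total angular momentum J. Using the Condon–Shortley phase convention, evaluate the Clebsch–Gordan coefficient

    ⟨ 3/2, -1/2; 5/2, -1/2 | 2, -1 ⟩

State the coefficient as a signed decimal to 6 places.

−√(25/84) = -0.545545

j₁+j₂−J=2  J+j₁−j₂=1  J−j₁+j₂=3  j₁+j₂+J+1=7
(j₁±m₁, j₂±m₂, J±M) = (1,2,2,3,1,3)
P² = 12/7
sum k=1..2:
  [1] −1/2 = -1/2
  [2] +1/12 = 1/12
S = -5/12
C² = P²·S² = 25/84 ; C = -0.545545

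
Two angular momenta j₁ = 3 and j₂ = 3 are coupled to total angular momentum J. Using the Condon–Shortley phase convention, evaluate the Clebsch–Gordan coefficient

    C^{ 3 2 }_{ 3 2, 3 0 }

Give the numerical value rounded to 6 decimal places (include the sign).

√[7·3!3!3!/10! · 5!1!3!3!5!1!] = √(216)
  +(−1)^0/∏(0,3,1,3,2,0)! = 1/72  (running 1/72)
  +(−1)^1/∏(1,2,0,2,3,1)! = -1/24  (running -1/36)
⟨..|..⟩ = √(216)·(-1/36) = -0.408248

-0.408248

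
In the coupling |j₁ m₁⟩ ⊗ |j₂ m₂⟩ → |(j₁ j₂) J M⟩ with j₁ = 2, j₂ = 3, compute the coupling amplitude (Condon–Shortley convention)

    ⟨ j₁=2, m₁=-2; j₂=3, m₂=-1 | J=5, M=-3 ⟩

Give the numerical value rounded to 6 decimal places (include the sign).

+0.577350

√[11·0!4!6!/11! · 0!4!2!4!2!8!] = √(442368)
  +(−1)^0/∏(0,0,4,2,0,4)! = 1/1152  (running 1/1152)
⟨..|..⟩ = √(442368)·(1/1152) = +0.577350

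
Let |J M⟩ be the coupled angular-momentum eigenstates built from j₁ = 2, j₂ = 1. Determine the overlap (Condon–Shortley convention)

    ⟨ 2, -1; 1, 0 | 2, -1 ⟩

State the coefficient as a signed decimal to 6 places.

-0.408248

triangle: 1!×3!×1!/6! = 6/720
(j±m)!: 1!×3!×1!×1!×1!×3! = 36
prefactor² = (2J+1)×Δ×N² = 3/2
  k=0: +1/(0!×1!×3!×1!×0!×0!) = 1/6
  k=1: −1/(1!×0!×2!×0!×1!×1!) = -1/2
Σ = -1/3  ⇒  CG² = 3/2×(-1/3)² = 1/6
CG = −√(1/6) = -0.408248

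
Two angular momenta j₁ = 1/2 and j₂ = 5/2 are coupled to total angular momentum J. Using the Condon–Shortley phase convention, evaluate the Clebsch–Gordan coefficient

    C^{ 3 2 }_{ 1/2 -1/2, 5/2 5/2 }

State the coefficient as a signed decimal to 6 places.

triangle: 0!·1!·5!/7! = 120/5040
(j±m)!: 0!·1!·5!·0!·5!·1! = 14400
prefactor² = (2J+1)·Δ·N² = 2400
  k=0: +1/(0!·0!·1!·5!·0!·0!) = 1/120
Σ = 1/120  ⇒  CG² = 2400·1/120² = 1/6
CG = +√(1/6) = +0.408248

+√(1/6) ≈ +0.408248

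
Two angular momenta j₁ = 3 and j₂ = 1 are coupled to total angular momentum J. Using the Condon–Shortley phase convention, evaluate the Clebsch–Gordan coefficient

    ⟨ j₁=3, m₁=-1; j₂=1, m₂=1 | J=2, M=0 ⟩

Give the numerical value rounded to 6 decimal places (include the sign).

√[5·2!4!0!/7! · 2!4!2!0!2!2!] = √(128/7)
  +(−1)^2/∏(2,0,2,0,2,0)! = 1/8  (running 1/8)
⟨..|..⟩ = √(128/7)·(1/8) = +0.534522

+0.534522  (= +√(2/7))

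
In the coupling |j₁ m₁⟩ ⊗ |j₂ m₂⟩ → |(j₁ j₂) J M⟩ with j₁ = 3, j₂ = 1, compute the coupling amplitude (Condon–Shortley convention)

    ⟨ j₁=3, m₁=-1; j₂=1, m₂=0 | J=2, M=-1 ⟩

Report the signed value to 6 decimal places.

−√(8/21) = -0.617213

triangle: 2!*4!*0!/7! = 48/5040
(j±m)!: 2!*4!*1!*1!*1!*3! = 288
prefactor² = (2J+1)*Δ*N² = 96/7
  k=1: −1/(1!*1!*3!*0!*1!*0!) = -1/6
Σ = -1/6  ⇒  CG² = 96/7*(-1/6)² = 8/21
CG = −√(8/21) = -0.617213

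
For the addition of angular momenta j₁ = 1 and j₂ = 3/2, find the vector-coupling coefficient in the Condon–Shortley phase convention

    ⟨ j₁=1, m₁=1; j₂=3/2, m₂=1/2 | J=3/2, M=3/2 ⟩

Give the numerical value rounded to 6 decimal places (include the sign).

+√(2/5) ≈ +0.632456

j₁+j₂−J=1  J+j₁−j₂=1  J−j₁+j₂=2  j₁+j₂+J+1=5
(j₁±m₁, j₂±m₂, J±M) = (2,0,2,1,3,0)
P² = 8/5
sum k=0..0:
  [0] +1/2 = 1/2
S = 1/2
C² = P²·S² = 2/5 ; C = +0.632456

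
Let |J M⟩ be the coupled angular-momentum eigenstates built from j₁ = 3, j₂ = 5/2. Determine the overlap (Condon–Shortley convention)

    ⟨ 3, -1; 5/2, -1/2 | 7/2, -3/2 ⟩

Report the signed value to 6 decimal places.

j₁+j₂−J=2  J+j₁−j₂=4  J−j₁+j₂=3  j₁+j₂+J+1=10
(j₁±m₁, j₂±m₂, J±M) = (2,4,2,3,2,5)
P² = 3072/35
sum k=0..2:
  [0] +1/96 = 1/96
  [1] −1/12 = -1/12
  [2] +1/48 = 1/48
S = -5/96
C² = P²·S² = 5/21 ; C = -0.487950

-0.487950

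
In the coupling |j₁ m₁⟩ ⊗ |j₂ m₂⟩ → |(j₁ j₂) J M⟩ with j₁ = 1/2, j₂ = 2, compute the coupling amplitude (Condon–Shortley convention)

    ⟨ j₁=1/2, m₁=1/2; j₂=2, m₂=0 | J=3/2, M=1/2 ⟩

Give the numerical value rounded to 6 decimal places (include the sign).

triangle: 1!×0!×3!/5! = 6/120
(j±m)!: 1!×0!×2!×2!×2!×1! = 8
prefactor² = (2J+1)×Δ×N² = 8/5
  k=0: +1/(0!×1!×0!×2!×0!×1!) = 1/2
Σ = 1/2  ⇒  CG² = 8/5×1/2² = 2/5
CG = +√(2/5) = +0.632456

+0.632456  (= +√(2/5))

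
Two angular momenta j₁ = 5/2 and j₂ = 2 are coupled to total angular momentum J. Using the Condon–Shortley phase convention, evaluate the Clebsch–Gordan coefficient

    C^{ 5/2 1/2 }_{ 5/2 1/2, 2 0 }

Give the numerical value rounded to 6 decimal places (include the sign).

-0.478091

j₁+j₂−J=2  J+j₁−j₂=3  J−j₁+j₂=2  j₁+j₂+J+1=8
(j₁±m₁, j₂±m₂, J±M) = (3,2,2,2,3,2)
P² = 72/35
sum k=0..2:
  [0] +1/8 = 1/8
  [1] −1/2 = -1/2
  [2] +1/24 = 1/24
S = -1/3
C² = P²·S² = 8/35 ; C = -0.478091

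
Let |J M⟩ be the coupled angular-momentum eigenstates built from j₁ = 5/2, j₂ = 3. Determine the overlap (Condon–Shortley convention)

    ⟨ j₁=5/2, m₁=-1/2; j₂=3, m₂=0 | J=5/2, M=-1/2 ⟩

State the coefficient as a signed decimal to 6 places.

triangle: 3!·2!·3!/9! = 72/362880
(j±m)!: 2!·3!·3!·3!·2!·3! = 5184
prefactor² = (2J+1)·Δ·N² = 216/35
  k=1: −1/(1!·2!·2!·2!·0!·1!) = -1/8
  k=2: +1/(2!·1!·1!·1!·1!·2!) = 1/4
  k=3: −1/(3!·0!·0!·0!·2!·3!) = -1/72
Σ = 1/9  ⇒  CG² = 216/35·1/9² = 8/105
CG = +√(8/105) = +0.276026

+0.276026  (= +√(8/105))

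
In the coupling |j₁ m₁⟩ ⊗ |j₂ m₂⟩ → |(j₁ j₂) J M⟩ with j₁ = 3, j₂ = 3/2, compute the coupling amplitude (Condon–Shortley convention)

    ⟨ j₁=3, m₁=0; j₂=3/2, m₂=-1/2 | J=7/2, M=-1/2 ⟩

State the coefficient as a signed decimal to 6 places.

+0.308607

√[8·1!5!2!/9! · 3!3!1!2!3!4!] = √(384/7)
  +(−1)^0/∏(0,1,3,1,2,1)! = 1/12  (running 1/12)
  +(−1)^1/∏(1,0,2,0,3,2)! = -1/24  (running 1/24)
⟨..|..⟩ = √(384/7)·(1/24) = +0.308607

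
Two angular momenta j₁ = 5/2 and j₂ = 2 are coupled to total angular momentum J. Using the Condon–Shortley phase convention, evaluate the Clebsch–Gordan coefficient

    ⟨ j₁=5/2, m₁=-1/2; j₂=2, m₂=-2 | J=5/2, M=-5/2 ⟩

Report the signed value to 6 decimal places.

+0.462910  (= +√(3/14))

j₁+j₂−J=2  J+j₁−j₂=3  J−j₁+j₂=2  j₁+j₂+J+1=8
(j₁±m₁, j₂±m₂, J±M) = (2,3,0,4,0,5)
P² = 864/7
sum k=0..0:
  [0] +1/24 = 1/24
S = 1/24
C² = P²·S² = 3/14 ; C = +0.462910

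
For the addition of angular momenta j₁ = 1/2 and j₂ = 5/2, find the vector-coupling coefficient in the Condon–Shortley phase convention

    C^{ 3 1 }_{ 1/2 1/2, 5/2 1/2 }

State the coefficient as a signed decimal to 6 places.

+√(2/3) = +0.816497

triangle: 0!×1!×5!/7! = 120/5040
(j±m)!: 1!×0!×3!×2!×4!×2! = 576
prefactor² = (2J+1)×Δ×N² = 96
  k=0: +1/(0!×0!×0!×3!×1!×2!) = 1/12
Σ = 1/12  ⇒  CG² = 96×1/12² = 2/3
CG = +√(2/3) = +0.816497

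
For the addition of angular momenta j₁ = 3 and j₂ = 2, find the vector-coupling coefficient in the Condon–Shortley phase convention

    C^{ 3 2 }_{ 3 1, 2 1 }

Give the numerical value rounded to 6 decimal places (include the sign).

√[7·2!4!2!/9! · 4!2!3!1!5!1!] = √(64)
  +(−1)^1/∏(1,1,1,2,3,0)! = -1/12  (running -1/12)
  +(−1)^2/∏(2,0,0,1,4,1)! = 1/48  (running -1/16)
⟨..|..⟩ = √(64)·(-1/16) = -0.500000

−√(1/4) ≈ -0.500000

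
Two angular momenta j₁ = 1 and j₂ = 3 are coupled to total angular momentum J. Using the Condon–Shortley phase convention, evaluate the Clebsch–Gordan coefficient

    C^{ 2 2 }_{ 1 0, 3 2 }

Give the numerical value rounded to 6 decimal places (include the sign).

triangle: 2!*0!*4!/7! = 48/5040
(j±m)!: 1!*1!*5!*1!*4!*0! = 2880
prefactor² = (2J+1)*Δ*N² = 960/7
  k=1: −1/(1!*1!*0!*4!*0!*0!) = -1/24
Σ = -1/24  ⇒  CG² = 960/7*(-1/24)² = 5/21
CG = −√(5/21) = -0.487950

-0.487950  (= −√(5/21))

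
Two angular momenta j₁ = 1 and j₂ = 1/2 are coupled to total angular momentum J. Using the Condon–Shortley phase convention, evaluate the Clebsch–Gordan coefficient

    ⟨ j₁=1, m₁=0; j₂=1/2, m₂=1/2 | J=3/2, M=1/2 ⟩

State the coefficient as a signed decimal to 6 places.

+√(2/3) ≈ +0.816497

triangle: 0!·2!·1!/4! = 2/24
(j±m)!: 1!·1!·1!·0!·2!·1! = 2
prefactor² = (2J+1)·Δ·N² = 2/3
  k=0: +1/(0!·0!·1!·1!·1!·0!) = 1
Σ = 1  ⇒  CG² = 2/3·1² = 2/3
CG = +√(2/3) = +0.816497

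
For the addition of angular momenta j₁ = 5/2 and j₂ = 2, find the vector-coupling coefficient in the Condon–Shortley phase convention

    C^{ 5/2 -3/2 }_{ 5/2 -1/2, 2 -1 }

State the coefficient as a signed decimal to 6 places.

j₁+j₂−J=2  J+j₁−j₂=3  J−j₁+j₂=2  j₁+j₂+J+1=8
(j₁±m₁, j₂±m₂, J±M) = (2,3,1,3,1,4)
P² = 216/35
sum k=0..1:
  [0] +1/12 = 1/12
  [1] −1/4 = -1/4
S = -1/6
C² = P²·S² = 6/35 ; C = -0.414039

-0.414039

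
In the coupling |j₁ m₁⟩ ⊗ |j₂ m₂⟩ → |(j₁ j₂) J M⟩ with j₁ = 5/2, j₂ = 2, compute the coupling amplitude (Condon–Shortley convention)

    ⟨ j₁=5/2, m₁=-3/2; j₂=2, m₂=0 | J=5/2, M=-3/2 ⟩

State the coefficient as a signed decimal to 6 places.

j₁+j₂−J=2  J+j₁−j₂=3  J−j₁+j₂=2  j₁+j₂+J+1=8
(j₁±m₁, j₂±m₂, J±M) = (1,4,2,2,1,4)
P² = 288/35
sum k=1..2:
  [1] −1/6 = -1/6
  [2] +1/8 = 1/8
S = -1/24
C² = P²·S² = 1/70 ; C = -0.119523

−√(1/70) = -0.119523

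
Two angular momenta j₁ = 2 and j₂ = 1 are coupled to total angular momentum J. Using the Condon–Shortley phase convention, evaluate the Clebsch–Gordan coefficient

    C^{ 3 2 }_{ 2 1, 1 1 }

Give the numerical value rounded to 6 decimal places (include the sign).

+0.816497  (= +√(2/3))

j₁+j₂−J=0  J+j₁−j₂=4  J−j₁+j₂=2  j₁+j₂+J+1=7
(j₁±m₁, j₂±m₂, J±M) = (3,1,2,0,5,1)
P² = 96
sum k=0..0:
  [0] +1/12 = 1/12
S = 1/12
C² = P²·S² = 2/3 ; C = +0.816497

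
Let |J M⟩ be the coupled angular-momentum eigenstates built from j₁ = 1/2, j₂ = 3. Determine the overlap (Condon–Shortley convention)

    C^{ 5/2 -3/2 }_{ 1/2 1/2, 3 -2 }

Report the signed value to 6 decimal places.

+√(5/7) ≈ +0.845154

triangle: 1!*0!*5!/7! = 120/5040
(j±m)!: 1!*0!*1!*5!*1!*4! = 2880
prefactor² = (2J+1)*Δ*N² = 2880/7
  k=0: +1/(0!*1!*0!*1!*0!*4!) = 1/24
Σ = 1/24  ⇒  CG² = 2880/7*1/24² = 5/7
CG = +√(5/7) = +0.845154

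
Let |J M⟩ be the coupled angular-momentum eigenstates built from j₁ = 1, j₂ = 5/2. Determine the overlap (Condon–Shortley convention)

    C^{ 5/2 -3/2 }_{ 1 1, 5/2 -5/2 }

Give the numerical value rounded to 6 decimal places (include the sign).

√[6·1!1!4!/7! · 2!0!0!5!1!4!] = √(1152/7)
  +(−1)^0/∏(0,1,0,0,1,4)! = 1/24  (running 1/24)
⟨..|..⟩ = √(1152/7)·(1/24) = +0.534522

+√(2/7) = +0.534522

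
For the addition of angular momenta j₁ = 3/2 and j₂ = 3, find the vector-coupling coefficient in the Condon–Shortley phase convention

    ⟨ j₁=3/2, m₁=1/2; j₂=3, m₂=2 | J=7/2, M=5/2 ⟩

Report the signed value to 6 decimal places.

−√(1/7) = -0.377964

√[8·1!2!5!/9! · 2!1!5!1!6!1!] = √(6400/7)
  +(−1)^0/∏(0,1,1,5,1,0)! = 1/120  (running 1/120)
  +(−1)^1/∏(1,0,0,4,2,1)! = -1/48  (running -1/80)
⟨..|..⟩ = √(6400/7)·(-1/80) = -0.377964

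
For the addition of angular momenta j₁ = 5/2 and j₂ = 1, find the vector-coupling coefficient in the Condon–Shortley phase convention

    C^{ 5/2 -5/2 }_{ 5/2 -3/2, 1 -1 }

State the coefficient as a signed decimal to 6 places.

+0.534522

triangle: 1!*4!*1!/7! = 24/5040
(j±m)!: 1!*4!*0!*2!*0!*5! = 5760
prefactor² = (2J+1)*Δ*N² = 1152/7
  k=0: +1/(0!*1!*4!*0!*0!*1!) = 1/24
Σ = 1/24  ⇒  CG² = 1152/7*1/24² = 2/7
CG = +√(2/7) = +0.534522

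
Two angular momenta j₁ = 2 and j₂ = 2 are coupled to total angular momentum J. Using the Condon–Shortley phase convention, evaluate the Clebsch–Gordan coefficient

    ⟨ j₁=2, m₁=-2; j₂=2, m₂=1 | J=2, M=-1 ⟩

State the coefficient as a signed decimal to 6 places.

√[5·2!2!2!/7! · 0!4!3!1!1!3!] = √(48/7)
  +(−1)^2/∏(2,0,2,1,0,1)! = 1/4  (running 1/4)
⟨..|..⟩ = √(48/7)·(1/4) = +0.654654

+√(3/7) ≈ +0.654654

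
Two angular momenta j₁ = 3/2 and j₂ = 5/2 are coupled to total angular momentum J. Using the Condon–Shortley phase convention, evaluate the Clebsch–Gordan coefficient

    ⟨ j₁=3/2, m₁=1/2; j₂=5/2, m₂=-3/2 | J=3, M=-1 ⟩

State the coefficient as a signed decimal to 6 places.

j₁+j₂−J=1  J+j₁−j₂=2  J−j₁+j₂=4  j₁+j₂+J+1=8
(j₁±m₁, j₂±m₂, J±M) = (2,1,1,4,2,4)
P² = 96/5
sum k=0..1:
  [0] +1/6 = 1/6
  [1] −1/48 = -1/48
S = 7/48
C² = P²·S² = 49/120 ; C = +0.639010

+√(49/120) ≈ +0.639010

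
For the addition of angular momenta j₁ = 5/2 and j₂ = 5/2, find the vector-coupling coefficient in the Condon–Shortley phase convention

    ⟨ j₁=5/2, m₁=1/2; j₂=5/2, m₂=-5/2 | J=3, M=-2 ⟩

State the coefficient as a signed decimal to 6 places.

triangle: 2!×3!×3!/9! = 72/362880
(j±m)!: 3!×2!×0!×5!×1!×5! = 172800
prefactor² = (2J+1)×Δ×N² = 240
  k=0: +1/(0!×2!×2!×0!×1!×3!) = 1/24
Σ = 1/24  ⇒  CG² = 240×1/24² = 5/12
CG = +√(5/12) = +0.645497

+√(5/12) ≈ +0.645497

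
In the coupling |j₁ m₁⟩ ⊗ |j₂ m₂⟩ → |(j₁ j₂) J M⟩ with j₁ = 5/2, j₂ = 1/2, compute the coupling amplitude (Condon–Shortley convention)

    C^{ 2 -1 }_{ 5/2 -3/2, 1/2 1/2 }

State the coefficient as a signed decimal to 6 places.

√[5·1!4!0!/6! · 1!4!1!0!1!3!] = √(24)
  +(−1)^1/∏(1,0,3,0,1,0)! = -1/6  (running -1/6)
⟨..|..⟩ = √(24)·(-1/6) = -0.816497

-0.816497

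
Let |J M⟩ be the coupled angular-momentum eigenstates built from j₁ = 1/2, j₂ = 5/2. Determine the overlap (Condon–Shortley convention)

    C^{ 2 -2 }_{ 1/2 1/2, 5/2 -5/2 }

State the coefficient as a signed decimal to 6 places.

+√(5/6) = +0.912871

triangle: 1!*0!*4!/6! = 24/720
(j±m)!: 1!*0!*0!*5!*0!*4! = 2880
prefactor² = (2J+1)*Δ*N² = 480
  k=0: +1/(0!*1!*0!*0!*0!*4!) = 1/24
Σ = 1/24  ⇒  CG² = 480*1/24² = 5/6
CG = +√(5/6) = +0.912871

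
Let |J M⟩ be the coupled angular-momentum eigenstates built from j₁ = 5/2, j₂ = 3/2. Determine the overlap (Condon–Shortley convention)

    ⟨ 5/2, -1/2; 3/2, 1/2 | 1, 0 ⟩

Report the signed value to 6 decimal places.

+0.547723

triangle: 3!×2!×0!/6! = 12/720
(j±m)!: 2!×3!×2!×1!×1!×1! = 24
prefactor² = (2J+1)×Δ×N² = 6/5
  k=2: +1/(2!×1!×1!×0!×1!×0!) = 1/2
Σ = 1/2  ⇒  CG² = 6/5×1/2² = 3/10
CG = +√(3/10) = +0.547723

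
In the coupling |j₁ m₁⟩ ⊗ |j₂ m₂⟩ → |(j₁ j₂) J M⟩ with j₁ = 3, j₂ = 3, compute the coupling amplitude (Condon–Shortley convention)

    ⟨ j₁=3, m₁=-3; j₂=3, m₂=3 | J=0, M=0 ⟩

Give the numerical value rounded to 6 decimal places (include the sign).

j₁+j₂−J=6  J+j₁−j₂=0  J−j₁+j₂=0  j₁+j₂+J+1=7
(j₁±m₁, j₂±m₂, J±M) = (0,6,6,0,0,0)
P² = 518400/7
sum k=6..6:
  [6] +1/720 = 1/720
S = 1/720
C² = P²·S² = 1/7 ; C = +0.377964

+0.377964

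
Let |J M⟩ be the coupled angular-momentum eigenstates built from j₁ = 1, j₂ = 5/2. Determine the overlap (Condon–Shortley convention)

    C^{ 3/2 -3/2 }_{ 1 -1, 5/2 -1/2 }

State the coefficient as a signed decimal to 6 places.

j₁+j₂−J=2  J+j₁−j₂=0  J−j₁+j₂=3  j₁+j₂+J+1=6
(j₁±m₁, j₂±m₂, J±M) = (0,2,2,3,0,3)
P² = 48/5
sum k=2..2:
  [2] +1/12 = 1/12
S = 1/12
C² = P²·S² = 1/15 ; C = +0.258199

+0.258199  (= +√(1/15))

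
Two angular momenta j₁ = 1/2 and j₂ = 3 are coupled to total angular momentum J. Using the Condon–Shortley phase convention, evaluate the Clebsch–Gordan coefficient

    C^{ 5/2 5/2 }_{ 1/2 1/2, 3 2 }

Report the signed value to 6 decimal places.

j₁+j₂−J=1  J+j₁−j₂=0  J−j₁+j₂=5  j₁+j₂+J+1=7
(j₁±m₁, j₂±m₂, J±M) = (1,0,5,1,5,0)
P² = 14400/7
sum k=0..0:
  [0] +1/120 = 1/120
S = 1/120
C² = P²·S² = 1/7 ; C = +0.377964

+0.377964  (= +√(1/7))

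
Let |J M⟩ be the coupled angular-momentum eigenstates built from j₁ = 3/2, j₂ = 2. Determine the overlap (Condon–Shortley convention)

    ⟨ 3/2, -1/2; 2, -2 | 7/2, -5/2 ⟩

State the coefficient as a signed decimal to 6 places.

+√(3/7) ≈ +0.654654

√[8·0!3!4!/8! · 1!2!0!4!1!6!] = √(6912/7)
  +(−1)^0/∏(0,0,2,0,1,4)! = 1/48  (running 1/48)
⟨..|..⟩ = √(6912/7)·(1/48) = +0.654654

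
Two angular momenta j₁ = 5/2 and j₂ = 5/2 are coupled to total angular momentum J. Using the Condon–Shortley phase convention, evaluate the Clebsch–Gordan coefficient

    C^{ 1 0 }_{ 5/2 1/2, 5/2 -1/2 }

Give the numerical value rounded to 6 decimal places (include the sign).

triangle: 4!×1!×1!/7! = 24/5040
(j±m)!: 3!×2!×2!×3!×1!×1! = 144
prefactor² = (2J+1)×Δ×N² = 72/35
  k=1: −1/(1!×3!×1!×1!×0!×0!) = -1/6
  k=2: +1/(2!×2!×0!×0!×1!×1!) = 1/4
Σ = 1/12  ⇒  CG² = 72/35×1/12² = 1/70
CG = +√(1/70) = +0.119523

+0.119523  (= +√(1/70))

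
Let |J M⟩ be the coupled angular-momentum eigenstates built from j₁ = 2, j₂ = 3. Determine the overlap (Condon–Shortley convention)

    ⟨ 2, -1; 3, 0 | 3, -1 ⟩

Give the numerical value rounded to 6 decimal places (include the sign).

j₁+j₂−J=2  J+j₁−j₂=2  J−j₁+j₂=4  j₁+j₂+J+1=9
(j₁±m₁, j₂±m₂, J±M) = (1,3,3,3,2,4)
P² = 96/5
sum k=1..2:
  [1] −1/8 = -1/8
  [2] +1/12 = 1/12
S = -1/24
C² = P²·S² = 1/30 ; C = -0.182574

−√(1/30) ≈ -0.182574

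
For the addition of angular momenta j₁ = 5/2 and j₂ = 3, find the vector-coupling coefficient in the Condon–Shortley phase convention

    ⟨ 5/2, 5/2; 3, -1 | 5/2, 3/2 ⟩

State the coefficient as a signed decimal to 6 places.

triangle: 3!×2!×3!/9! = 72/362880
(j±m)!: 5!×0!×2!×4!×4!×1! = 138240
prefactor² = (2J+1)×Δ×N² = 1152/7
  k=0: +1/(0!×3!×0!×2!×2!×1!) = 1/24
Σ = 1/24  ⇒  CG² = 1152/7×1/24² = 2/7
CG = +√(2/7) = +0.534522

+0.534522  (= +√(2/7))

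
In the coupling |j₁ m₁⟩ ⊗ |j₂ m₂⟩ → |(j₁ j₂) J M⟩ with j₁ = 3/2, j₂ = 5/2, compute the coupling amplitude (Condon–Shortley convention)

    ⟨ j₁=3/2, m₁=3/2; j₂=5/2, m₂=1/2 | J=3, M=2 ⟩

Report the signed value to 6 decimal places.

triangle: 1!*2!*4!/8! = 48/40320
(j±m)!: 3!*0!*3!*2!*5!*1! = 8640
prefactor² = (2J+1)*Δ*N² = 72
  k=0: +1/(0!*1!*0!*3!*2!*1!) = 1/12
Σ = 1/12  ⇒  CG² = 72*1/12² = 1/2
CG = +√(1/2) = +0.707107

+√(1/2) = +0.707107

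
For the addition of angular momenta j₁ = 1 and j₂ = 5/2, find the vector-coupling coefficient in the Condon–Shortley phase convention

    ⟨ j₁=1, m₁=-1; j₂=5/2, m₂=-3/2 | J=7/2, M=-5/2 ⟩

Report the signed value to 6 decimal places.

+0.845154  (= +√(5/7))

j₁+j₂−J=0  J+j₁−j₂=2  J−j₁+j₂=5  j₁+j₂+J+1=8
(j₁±m₁, j₂±m₂, J±M) = (0,2,1,4,1,6)
P² = 11520/7
sum k=0..0:
  [0] +1/48 = 1/48
S = 1/48
C² = P²·S² = 5/7 ; C = +0.845154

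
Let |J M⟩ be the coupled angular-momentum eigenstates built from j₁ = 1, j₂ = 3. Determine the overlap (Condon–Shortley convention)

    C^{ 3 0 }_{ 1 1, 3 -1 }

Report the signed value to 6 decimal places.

triangle: 1!×1!×5!/8! = 120/40320
(j±m)!: 2!×0!×2!×4!×3!×3! = 3456
prefactor² = (2J+1)×Δ×N² = 72
  k=0: +1/(0!×1!×0!×2!×1!×3!) = 1/12
Σ = 1/12  ⇒  CG² = 72×1/12² = 1/2
CG = +√(1/2) = +0.707107

+0.707107  (= +√(1/2))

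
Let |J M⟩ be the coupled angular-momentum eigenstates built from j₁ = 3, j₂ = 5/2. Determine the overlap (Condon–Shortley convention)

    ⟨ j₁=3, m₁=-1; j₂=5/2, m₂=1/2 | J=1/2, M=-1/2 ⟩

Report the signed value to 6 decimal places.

triangle: 5!×1!×0!/7! = 120/5040
(j±m)!: 2!×4!×3!×2!×0!×1! = 576
prefactor² = (2J+1)×Δ×N² = 192/7
  k=3: −1/(3!×2!×1!×0!×0!×0!) = -1/12
Σ = -1/12  ⇒  CG² = 192/7×(-1/12)² = 4/21
CG = −√(4/21) = -0.436436

-0.436436  (= −√(4/21))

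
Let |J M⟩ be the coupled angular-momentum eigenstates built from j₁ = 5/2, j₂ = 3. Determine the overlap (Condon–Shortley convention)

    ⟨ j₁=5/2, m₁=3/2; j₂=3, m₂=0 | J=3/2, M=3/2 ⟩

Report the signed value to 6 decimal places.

√[4·4!1!2!/8! · 4!1!3!3!3!0!] = √(864/35)
  +(−1)^1/∏(1,3,0,2,1,0)! = -1/12  (running -1/12)
⟨..|..⟩ = √(864/35)·(-1/12) = -0.414039

−√(6/35) = -0.414039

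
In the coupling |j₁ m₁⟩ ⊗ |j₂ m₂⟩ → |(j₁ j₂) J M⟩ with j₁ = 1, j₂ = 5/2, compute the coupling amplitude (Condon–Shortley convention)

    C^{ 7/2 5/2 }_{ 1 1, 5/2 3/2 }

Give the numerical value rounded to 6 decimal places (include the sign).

j₁+j₂−J=0  J+j₁−j₂=2  J−j₁+j₂=5  j₁+j₂+J+1=8
(j₁±m₁, j₂±m₂, J±M) = (2,0,4,1,6,1)
P² = 11520/7
sum k=0..0:
  [0] +1/48 = 1/48
S = 1/48
C² = P²·S² = 5/7 ; C = +0.845154

+√(5/7) = +0.845154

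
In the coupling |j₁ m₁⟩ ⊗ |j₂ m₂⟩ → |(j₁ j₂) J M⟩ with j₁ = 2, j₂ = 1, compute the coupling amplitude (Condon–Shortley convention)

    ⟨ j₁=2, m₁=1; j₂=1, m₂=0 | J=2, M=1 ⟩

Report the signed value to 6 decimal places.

+√(1/6) ≈ +0.408248

j₁+j₂−J=1  J+j₁−j₂=3  J−j₁+j₂=1  j₁+j₂+J+1=6
(j₁±m₁, j₂±m₂, J±M) = (3,1,1,1,3,1)
P² = 3/2
sum k=0..1:
  [0] +1/2 = 1/2
  [1] −1/6 = -1/6
S = 1/3
C² = P²·S² = 1/6 ; C = +0.408248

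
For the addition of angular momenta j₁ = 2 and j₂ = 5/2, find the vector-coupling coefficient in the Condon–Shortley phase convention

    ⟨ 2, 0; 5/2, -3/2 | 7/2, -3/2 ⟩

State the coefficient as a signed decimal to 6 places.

+0.534522

√[8·1!3!4!/9! · 2!2!1!4!2!5!] = √(512/7)
  +(−1)^0/∏(0,1,2,1,1,3)! = 1/12  (running 1/12)
  +(−1)^1/∏(1,0,1,0,2,4)! = -1/48  (running 1/16)
⟨..|..⟩ = √(512/7)·(1/16) = +0.534522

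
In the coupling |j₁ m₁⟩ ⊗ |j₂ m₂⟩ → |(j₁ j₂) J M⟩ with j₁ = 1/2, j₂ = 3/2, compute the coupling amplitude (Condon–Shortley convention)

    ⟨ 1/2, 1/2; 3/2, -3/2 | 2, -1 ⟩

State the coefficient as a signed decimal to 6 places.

√[5·0!1!3!/5! · 1!0!0!3!1!3!] = √(9)
  +(−1)^0/∏(0,0,0,0,1,3)! = 1/6  (running 1/6)
⟨..|..⟩ = √(9)·(1/6) = +0.500000

+0.500000  (= +√(1/4))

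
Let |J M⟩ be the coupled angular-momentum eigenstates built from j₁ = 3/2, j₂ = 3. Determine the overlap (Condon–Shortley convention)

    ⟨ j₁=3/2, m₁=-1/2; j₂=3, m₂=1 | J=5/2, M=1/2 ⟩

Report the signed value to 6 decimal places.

−√(1/70) ≈ -0.119523

√[6·2!1!4!/8! · 1!2!4!2!3!2!] = √(288/35)
  +(−1)^1/∏(1,1,1,3,0,1)! = -1/6  (running -1/6)
  +(−1)^2/∏(2,0,0,2,1,2)! = 1/8  (running -1/24)
⟨..|..⟩ = √(288/35)·(-1/24) = -0.119523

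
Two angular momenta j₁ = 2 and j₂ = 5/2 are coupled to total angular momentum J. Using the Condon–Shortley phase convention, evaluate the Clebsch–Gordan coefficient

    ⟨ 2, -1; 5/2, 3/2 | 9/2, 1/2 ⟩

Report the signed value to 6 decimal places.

j₁+j₂−J=0  J+j₁−j₂=4  J−j₁+j₂=5  j₁+j₂+J+1=10
(j₁±m₁, j₂±m₂, J±M) = (1,3,4,1,5,4)
P² = 23040/7
sum k=0..0:
  [0] +1/144 = 1/144
S = 1/144
C² = P²·S² = 10/63 ; C = +0.398410

+0.398410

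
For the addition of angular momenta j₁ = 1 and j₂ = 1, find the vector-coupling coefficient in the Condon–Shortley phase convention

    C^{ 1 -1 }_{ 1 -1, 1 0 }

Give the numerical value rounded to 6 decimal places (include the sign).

−√(1/2) = -0.707107

triangle: 1!*1!*1!/4! = 1/24
(j±m)!: 0!*2!*1!*1!*0!*2! = 4
prefactor² = (2J+1)*Δ*N² = 1/2
  k=1: −1/(1!*0!*1!*0!*0!*1!) = -1
Σ = -1  ⇒  CG² = 1/2*(-1)² = 1/2
CG = −√(1/2) = -0.707107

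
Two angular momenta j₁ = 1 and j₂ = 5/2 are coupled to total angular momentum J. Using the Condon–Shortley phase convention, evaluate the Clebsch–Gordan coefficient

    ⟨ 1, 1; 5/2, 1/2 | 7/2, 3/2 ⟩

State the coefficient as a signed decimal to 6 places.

√[8·0!2!5!/8! · 2!0!3!2!5!2!] = √(1920/7)
  +(−1)^0/∏(0,0,0,3,2,2)! = 1/24  (running 1/24)
⟨..|..⟩ = √(1920/7)·(1/24) = +0.690066

+0.690066  (= +√(10/21))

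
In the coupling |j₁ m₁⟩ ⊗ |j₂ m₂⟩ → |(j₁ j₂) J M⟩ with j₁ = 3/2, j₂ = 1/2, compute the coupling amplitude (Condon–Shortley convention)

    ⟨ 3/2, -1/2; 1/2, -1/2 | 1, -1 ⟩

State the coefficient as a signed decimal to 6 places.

+√(1/4) ≈ +0.500000

√[3·1!2!0!/4! · 1!2!0!1!0!2!] = √(1)
  +(−1)^0/∏(0,1,2,0,0,0)! = 1/2  (running 1/2)
⟨..|..⟩ = √(1)·(1/2) = +0.500000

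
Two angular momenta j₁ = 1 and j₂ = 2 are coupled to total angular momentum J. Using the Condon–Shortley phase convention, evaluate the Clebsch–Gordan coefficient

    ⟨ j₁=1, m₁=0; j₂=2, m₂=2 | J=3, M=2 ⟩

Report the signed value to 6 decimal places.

+√(1/3) ≈ +0.577350

√[7·0!2!4!/7! · 1!1!4!0!5!1!] = √(192)
  +(−1)^0/∏(0,0,1,4,1,0)! = 1/24  (running 1/24)
⟨..|..⟩ = √(192)·(1/24) = +0.577350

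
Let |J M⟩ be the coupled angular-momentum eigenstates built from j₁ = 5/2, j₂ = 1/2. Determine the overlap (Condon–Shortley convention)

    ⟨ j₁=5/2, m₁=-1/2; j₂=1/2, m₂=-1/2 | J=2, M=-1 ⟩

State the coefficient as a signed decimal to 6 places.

+0.577350

√[5·1!4!0!/6! · 2!3!0!1!1!3!] = √(12)
  +(−1)^0/∏(0,1,3,0,1,0)! = 1/6  (running 1/6)
⟨..|..⟩ = √(12)·(1/6) = +0.577350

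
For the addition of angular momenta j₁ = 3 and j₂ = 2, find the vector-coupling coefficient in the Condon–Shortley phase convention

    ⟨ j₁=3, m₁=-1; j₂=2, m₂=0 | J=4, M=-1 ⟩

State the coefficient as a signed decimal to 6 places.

j₁+j₂−J=1  J+j₁−j₂=5  J−j₁+j₂=3  j₁+j₂+J+1=10
(j₁±m₁, j₂±m₂, J±M) = (2,4,2,2,3,5)
P² = 1728/7
sum k=0..1:
  [0] +1/48 = 1/48
  [1] −1/24 = -1/24
S = -1/48
C² = P²·S² = 3/28 ; C = -0.327327

-0.327327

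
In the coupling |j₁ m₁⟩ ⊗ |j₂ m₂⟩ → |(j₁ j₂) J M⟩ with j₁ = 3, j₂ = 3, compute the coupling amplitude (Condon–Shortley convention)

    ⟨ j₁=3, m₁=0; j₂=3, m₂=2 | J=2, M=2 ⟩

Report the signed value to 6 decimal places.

triangle: 4!×2!×2!/9! = 96/362880
(j±m)!: 3!×3!×5!×1!×4!×0! = 103680
prefactor² = (2J+1)×Δ×N² = 960/7
  k=3: −1/(3!×1!×0!×2!×2!×0!) = -1/24
Σ = -1/24  ⇒  CG² = 960/7×(-1/24)² = 5/21
CG = −√(5/21) = -0.487950

-0.487950  (= −√(5/21))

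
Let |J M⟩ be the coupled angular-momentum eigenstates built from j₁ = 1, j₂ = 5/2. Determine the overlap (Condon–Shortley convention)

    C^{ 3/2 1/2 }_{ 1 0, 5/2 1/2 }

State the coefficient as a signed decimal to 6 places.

−√(2/5) ≈ -0.632456

j₁+j₂−J=2  J+j₁−j₂=0  J−j₁+j₂=3  j₁+j₂+J+1=6
(j₁±m₁, j₂±m₂, J±M) = (1,1,3,2,2,1)
P² = 8/5
sum k=1..1:
  [1] −1/2 = -1/2
S = -1/2
C² = P²·S² = 2/5 ; C = -0.632456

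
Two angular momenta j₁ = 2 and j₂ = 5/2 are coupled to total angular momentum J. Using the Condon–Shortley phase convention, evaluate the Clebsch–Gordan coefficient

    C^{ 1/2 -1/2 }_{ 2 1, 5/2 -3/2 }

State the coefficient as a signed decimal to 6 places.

j₁+j₂−J=4  J+j₁−j₂=0  J−j₁+j₂=1  j₁+j₂+J+1=6
(j₁±m₁, j₂±m₂, J±M) = (3,1,1,4,0,1)
P² = 48/5
sum k=1..1:
  [1] −1/6 = -1/6
S = -1/6
C² = P²·S² = 4/15 ; C = -0.516398

-0.516398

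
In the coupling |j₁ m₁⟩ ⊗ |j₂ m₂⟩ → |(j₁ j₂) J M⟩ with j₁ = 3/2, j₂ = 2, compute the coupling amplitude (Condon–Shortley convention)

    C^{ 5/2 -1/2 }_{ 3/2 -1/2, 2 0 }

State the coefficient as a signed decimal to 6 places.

j₁+j₂−J=1  J+j₁−j₂=2  J−j₁+j₂=3  j₁+j₂+J+1=7
(j₁±m₁, j₂±m₂, J±M) = (1,2,2,2,2,3)
P² = 48/35
sum k=0..1:
  [0] +1/4 = 1/4
  [1] −1/2 = -1/2
S = -1/4
C² = P²·S² = 3/35 ; C = -0.292770

-0.292770  (= −√(3/35))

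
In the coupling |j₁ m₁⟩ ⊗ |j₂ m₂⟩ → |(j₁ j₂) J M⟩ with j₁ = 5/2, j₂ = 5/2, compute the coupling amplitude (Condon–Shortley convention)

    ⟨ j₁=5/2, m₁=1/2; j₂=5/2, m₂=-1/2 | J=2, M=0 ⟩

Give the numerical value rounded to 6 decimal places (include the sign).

√[5·3!2!2!/8! · 3!2!2!3!2!2!] = √(12/7)
  +(−1)^0/∏(0,3,2,2,0,0)! = 1/24  (running 1/24)
  +(−1)^1/∏(1,2,1,1,1,1)! = -1/2  (running -11/24)
  +(−1)^2/∏(2,1,0,0,2,2)! = 1/8  (running -1/3)
⟨..|..⟩ = √(12/7)·(-1/3) = -0.436436

−√(4/21) = -0.436436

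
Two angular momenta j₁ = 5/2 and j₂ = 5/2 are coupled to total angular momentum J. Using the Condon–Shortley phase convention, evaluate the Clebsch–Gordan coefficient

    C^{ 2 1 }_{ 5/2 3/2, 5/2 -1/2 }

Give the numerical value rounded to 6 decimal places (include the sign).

-0.377964  (= −√(1/7))

triangle: 3!·2!·2!/8! = 24/40320
(j±m)!: 4!·1!·2!·3!·3!·1! = 1728
prefactor² = (2J+1)·Δ·N² = 36/7
  k=0: +1/(0!·3!·1!·2!·1!·0!) = 1/12
  k=1: −1/(1!·2!·0!·1!·2!·1!) = -1/4
Σ = -1/6  ⇒  CG² = 36/7·(-1/6)² = 1/7
CG = −√(1/7) = -0.377964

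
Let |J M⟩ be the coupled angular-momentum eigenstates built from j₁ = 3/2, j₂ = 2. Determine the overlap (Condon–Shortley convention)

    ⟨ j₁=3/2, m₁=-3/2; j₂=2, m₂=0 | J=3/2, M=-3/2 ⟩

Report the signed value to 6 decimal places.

+√(1/5) ≈ +0.447214

j₁+j₂−J=2  J+j₁−j₂=1  J−j₁+j₂=2  j₁+j₂+J+1=6
(j₁±m₁, j₂±m₂, J±M) = (0,3,2,2,0,3)
P² = 16/5
sum k=2..2:
  [2] +1/4 = 1/4
S = 1/4
C² = P²·S² = 1/5 ; C = +0.447214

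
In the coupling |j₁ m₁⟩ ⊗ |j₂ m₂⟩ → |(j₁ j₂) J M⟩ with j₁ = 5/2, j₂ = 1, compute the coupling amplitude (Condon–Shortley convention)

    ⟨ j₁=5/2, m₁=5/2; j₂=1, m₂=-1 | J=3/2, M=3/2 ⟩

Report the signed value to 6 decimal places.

j₁+j₂−J=2  J+j₁−j₂=3  J−j₁+j₂=0  j₁+j₂+J+1=6
(j₁±m₁, j₂±m₂, J±M) = (5,0,0,2,3,0)
P² = 96
sum k=0..0:
  [0] +1/12 = 1/12
S = 1/12
C² = P²·S² = 2/3 ; C = +0.816497

+√(2/3) ≈ +0.816497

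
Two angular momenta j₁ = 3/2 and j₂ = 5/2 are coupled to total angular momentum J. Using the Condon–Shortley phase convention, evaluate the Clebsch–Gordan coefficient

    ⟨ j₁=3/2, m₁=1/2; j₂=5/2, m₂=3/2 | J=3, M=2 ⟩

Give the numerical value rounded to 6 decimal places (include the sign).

-0.288675

triangle: 1!·2!·4!/8! = 48/40320
(j±m)!: 2!·1!·4!·1!·5!·1! = 5760
prefactor² = (2J+1)·Δ·N² = 48
  k=0: +1/(0!·1!·1!·4!·1!·0!) = 1/24
  k=1: −1/(1!·0!·0!·3!·2!·1!) = -1/12
Σ = -1/24  ⇒  CG² = 48·(-1/24)² = 1/12
CG = −√(1/12) = -0.288675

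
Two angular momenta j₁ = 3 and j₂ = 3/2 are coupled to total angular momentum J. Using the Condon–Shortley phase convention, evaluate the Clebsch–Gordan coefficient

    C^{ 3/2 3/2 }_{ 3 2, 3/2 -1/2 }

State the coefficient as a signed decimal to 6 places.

-0.534522  (= −√(2/7))

j₁+j₂−J=3  J+j₁−j₂=3  J−j₁+j₂=0  j₁+j₂+J+1=7
(j₁±m₁, j₂±m₂, J±M) = (5,1,1,2,3,0)
P² = 288/7
sum k=1..1:
  [1] −1/12 = -1/12
S = -1/12
C² = P²·S² = 2/7 ; C = -0.534522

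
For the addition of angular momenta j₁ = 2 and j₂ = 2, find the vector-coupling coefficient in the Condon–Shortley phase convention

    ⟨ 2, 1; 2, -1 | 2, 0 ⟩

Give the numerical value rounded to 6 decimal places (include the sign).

j₁+j₂−J=2  J+j₁−j₂=2  J−j₁+j₂=2  j₁+j₂+J+1=7
(j₁±m₁, j₂±m₂, J±M) = (3,1,1,3,2,2)
P² = 8/7
sum k=0..1:
  [0] +1/2 = 1/2
  [1] −1/4 = -1/4
S = 1/4
C² = P²·S² = 1/14 ; C = +0.267261

+√(1/14) ≈ +0.267261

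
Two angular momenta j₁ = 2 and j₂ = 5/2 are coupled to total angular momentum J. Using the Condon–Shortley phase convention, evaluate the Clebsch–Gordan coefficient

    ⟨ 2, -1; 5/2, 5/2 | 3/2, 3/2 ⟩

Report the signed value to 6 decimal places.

√[4·3!1!2!/7! · 1!3!5!0!3!0!] = √(288/7)
  +(−1)^3/∏(3,0,0,2,1,0)! = -1/12  (running -1/12)
⟨..|..⟩ = √(288/7)·(-1/12) = -0.534522

−√(2/7) = -0.534522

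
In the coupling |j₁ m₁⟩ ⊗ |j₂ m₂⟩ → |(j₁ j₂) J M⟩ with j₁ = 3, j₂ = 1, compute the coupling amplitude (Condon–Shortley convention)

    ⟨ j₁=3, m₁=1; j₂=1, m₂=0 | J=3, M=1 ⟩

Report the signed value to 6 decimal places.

triangle: 1!·5!·1!/8! = 120/40320
(j±m)!: 4!·2!·1!·1!·4!·2! = 2304
prefactor² = (2J+1)·Δ·N² = 48
  k=0: +1/(0!·1!·2!·1!·3!·0!) = 1/12
  k=1: −1/(1!·0!·1!·0!·4!·1!) = -1/24
Σ = 1/24  ⇒  CG² = 48·1/24² = 1/12
CG = +√(1/12) = +0.288675

+0.288675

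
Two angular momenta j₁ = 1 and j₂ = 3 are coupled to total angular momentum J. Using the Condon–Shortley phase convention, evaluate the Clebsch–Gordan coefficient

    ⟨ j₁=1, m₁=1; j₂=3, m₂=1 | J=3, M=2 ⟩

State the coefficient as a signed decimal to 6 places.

+0.645497  (= +√(5/12))

triangle: 1!*1!*5!/8! = 120/40320
(j±m)!: 2!*0!*4!*2!*5!*1! = 11520
prefactor² = (2J+1)*Δ*N² = 240
  k=0: +1/(0!*1!*0!*4!*1!*1!) = 1/24
Σ = 1/24  ⇒  CG² = 240*1/24² = 5/12
CG = +√(5/12) = +0.645497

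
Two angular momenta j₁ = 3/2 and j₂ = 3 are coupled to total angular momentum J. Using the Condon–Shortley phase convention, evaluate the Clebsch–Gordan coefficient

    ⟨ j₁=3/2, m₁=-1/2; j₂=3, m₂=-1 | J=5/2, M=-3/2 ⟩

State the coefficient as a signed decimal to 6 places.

√[6·2!1!4!/8! · 1!2!2!4!1!4!] = √(576/35)
  +(−1)^1/∏(1,1,1,1,0,3)! = -1/6  (running -1/6)
  +(−1)^2/∏(2,0,0,0,1,4)! = 1/48  (running -7/48)
⟨..|..⟩ = √(576/35)·(-7/48) = -0.591608

−√(7/20) = -0.591608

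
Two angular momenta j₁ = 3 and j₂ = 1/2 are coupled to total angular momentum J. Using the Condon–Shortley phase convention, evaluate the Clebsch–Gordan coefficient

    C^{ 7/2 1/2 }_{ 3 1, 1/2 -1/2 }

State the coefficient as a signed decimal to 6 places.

+0.654654

j₁+j₂−J=0  J+j₁−j₂=6  J−j₁+j₂=1  j₁+j₂+J+1=8
(j₁±m₁, j₂±m₂, J±M) = (4,2,0,1,4,3)
P² = 6912/7
sum k=0..0:
  [0] +1/48 = 1/48
S = 1/48
C² = P²·S² = 3/7 ; C = +0.654654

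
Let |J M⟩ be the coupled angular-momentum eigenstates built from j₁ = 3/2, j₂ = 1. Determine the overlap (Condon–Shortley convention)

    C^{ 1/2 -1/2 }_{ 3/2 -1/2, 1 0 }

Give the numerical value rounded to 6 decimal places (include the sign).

−√(1/3) = -0.577350

triangle: 2!*1!*0!/4! = 2/24
(j±m)!: 1!*2!*1!*1!*0!*1! = 2
prefactor² = (2J+1)*Δ*N² = 1/3
  k=1: −1/(1!*1!*1!*0!*0!*0!) = -1
Σ = -1  ⇒  CG² = 1/3*(-1)² = 1/3
CG = −√(1/3) = -0.577350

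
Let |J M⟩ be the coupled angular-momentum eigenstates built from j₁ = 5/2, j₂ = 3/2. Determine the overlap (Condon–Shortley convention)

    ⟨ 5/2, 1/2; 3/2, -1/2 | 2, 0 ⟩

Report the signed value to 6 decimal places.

−√(1/14) ≈ -0.267261

triangle: 2!*3!*1!/7! = 12/5040
(j±m)!: 3!*2!*1!*2!*2!*2! = 96
prefactor² = (2J+1)*Δ*N² = 8/7
  k=0: +1/(0!*2!*2!*1!*1!*0!) = 1/4
  k=1: −1/(1!*1!*1!*0!*2!*1!) = -1/2
Σ = -1/4  ⇒  CG² = 8/7*(-1/4)² = 1/14
CG = −√(1/14) = -0.267261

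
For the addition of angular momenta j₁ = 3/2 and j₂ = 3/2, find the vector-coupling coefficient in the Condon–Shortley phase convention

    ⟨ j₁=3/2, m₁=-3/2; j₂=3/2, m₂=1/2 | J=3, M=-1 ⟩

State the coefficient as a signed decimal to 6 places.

+0.447214  (= +√(1/5))

j₁+j₂−J=0  J+j₁−j₂=3  J−j₁+j₂=3  j₁+j₂+J+1=7
(j₁±m₁, j₂±m₂, J±M) = (0,3,2,1,2,4)
P² = 144/5
sum k=0..0:
  [0] +1/12 = 1/12
S = 1/12
C² = P²·S² = 1/5 ; C = +0.447214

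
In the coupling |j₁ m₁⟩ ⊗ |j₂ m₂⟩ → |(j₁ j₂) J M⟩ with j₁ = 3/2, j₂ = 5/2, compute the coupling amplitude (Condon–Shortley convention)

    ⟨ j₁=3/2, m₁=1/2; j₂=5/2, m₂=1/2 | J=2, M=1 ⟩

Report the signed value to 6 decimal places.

-0.545545

j₁+j₂−J=2  J+j₁−j₂=1  J−j₁+j₂=3  j₁+j₂+J+1=7
(j₁±m₁, j₂±m₂, J±M) = (2,1,3,2,3,1)
P² = 12/7
sum k=0..1:
  [0] +1/12 = 1/12
  [1] −1/2 = -1/2
S = -5/12
C² = P²·S² = 25/84 ; C = -0.545545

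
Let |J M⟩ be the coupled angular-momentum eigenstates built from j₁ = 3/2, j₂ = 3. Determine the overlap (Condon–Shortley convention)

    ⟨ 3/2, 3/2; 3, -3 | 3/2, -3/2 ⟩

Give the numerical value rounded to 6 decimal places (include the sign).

+√(4/7) = +0.755929

j₁+j₂−J=3  J+j₁−j₂=0  J−j₁+j₂=3  j₁+j₂+J+1=7
(j₁±m₁, j₂±m₂, J±M) = (3,0,0,6,0,3)
P² = 5184/7
sum k=0..0:
  [0] +1/36 = 1/36
S = 1/36
C² = P²·S² = 4/7 ; C = +0.755929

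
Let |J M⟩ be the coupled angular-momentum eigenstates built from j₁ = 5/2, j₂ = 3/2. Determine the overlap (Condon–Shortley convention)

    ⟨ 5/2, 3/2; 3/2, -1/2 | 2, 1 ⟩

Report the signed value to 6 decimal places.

triangle: 2!·3!·1!/7! = 12/5040
(j±m)!: 4!·1!·1!·2!·3!·1! = 288
prefactor² = (2J+1)·Δ·N² = 24/7
  k=0: +1/(0!·2!·1!·1!·2!·0!) = 1/4
  k=1: −1/(1!·1!·0!·0!·3!·1!) = -1/6
Σ = 1/12  ⇒  CG² = 24/7·1/12² = 1/42
CG = +√(1/42) = +0.154303

+√(1/42) = +0.154303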